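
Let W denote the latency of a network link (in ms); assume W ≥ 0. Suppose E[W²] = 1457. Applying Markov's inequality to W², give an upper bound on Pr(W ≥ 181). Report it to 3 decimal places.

Since W ≥ 0, the event {W ≥ 181} is the same as {W² ≥ 32761}.
Markov's inequality applied to W² gives Pr(W² ≥ 32761) ≤ E[W²]/32761 = 1457/32761 = 0.0445.

0.044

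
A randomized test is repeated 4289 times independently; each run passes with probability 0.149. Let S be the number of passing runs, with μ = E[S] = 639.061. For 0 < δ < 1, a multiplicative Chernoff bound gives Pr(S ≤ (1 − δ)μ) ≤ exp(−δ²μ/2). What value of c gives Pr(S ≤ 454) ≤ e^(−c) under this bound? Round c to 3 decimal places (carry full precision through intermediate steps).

Write 454 = (1 − δ)μ, so δ = 1 − 454/639.061 = 0.2895827…
Then the exponent is δ²μ/2 = (μ − 454)²/(2μ) = 26.795231.

26.795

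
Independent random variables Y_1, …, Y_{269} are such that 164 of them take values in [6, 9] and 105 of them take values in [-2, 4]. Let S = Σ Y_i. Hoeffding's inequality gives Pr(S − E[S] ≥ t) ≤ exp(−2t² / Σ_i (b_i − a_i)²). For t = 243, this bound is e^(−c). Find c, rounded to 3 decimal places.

22.469

Σ(b_i − a_i)² = 164·3² + 105·6² = 5256.
c = 2t² / 5256 = 2·243² / 5256 = 22.4692.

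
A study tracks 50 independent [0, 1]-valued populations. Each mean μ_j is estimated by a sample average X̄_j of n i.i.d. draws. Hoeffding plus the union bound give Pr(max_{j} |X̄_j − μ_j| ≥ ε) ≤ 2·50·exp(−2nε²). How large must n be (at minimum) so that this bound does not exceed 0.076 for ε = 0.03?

Need 2·50·exp(−2nε²) ≤ 0.076, i.e. exp(−2nε²) ≤ 0.076/100.
So 2nε² ≥ ln(100/0.076) = 7.182192.
Hence n ≥ 7.182192/(2·0.03²) = 3990.107.
The smallest integer n is 3991.

3991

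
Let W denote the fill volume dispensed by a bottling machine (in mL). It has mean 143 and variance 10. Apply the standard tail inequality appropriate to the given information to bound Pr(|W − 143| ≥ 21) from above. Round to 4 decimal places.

0.0227

Mean and variance are known, so Chebyshev's inequality applies.
Chebyshev: Pr(|W − μ| ≥ t) ≤ Var(W)/t².
Bound = 10 / 441 = 0.0227.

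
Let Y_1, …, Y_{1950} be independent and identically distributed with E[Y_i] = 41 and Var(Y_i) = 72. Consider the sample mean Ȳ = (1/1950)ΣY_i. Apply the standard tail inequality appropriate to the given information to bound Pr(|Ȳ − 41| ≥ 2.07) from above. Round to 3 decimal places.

With mean and variance of each term known, Chebyshev's inequality bounds the deviation of the sum (or sample mean).
Var(Ȳ) = Var(Y_i)/n = 72/1950 = 0.036923.
Chebyshev: Pr(|Ȳ − 41| ≥ 2.07) ≤ Var(Ȳ)/(2.07)² = 72/(1950·2.07²) = 0.0086.

0.009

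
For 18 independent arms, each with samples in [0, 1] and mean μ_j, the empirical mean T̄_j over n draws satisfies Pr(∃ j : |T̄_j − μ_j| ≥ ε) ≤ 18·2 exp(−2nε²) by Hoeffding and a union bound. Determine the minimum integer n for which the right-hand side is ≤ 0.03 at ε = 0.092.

419

Need 2·18·exp(−2nε²) ≤ 0.03, i.e. exp(−2nε²) ≤ 0.03/36.
So 2nε² ≥ ln(36/0.03) = 7.090077.
Hence n ≥ 7.090077/(2·0.092²) = 418.837.
The smallest integer n is 419.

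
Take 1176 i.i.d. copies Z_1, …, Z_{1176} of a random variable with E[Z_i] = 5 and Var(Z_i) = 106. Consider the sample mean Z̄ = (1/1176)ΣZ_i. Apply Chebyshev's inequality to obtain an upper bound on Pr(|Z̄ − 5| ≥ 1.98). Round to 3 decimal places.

0.023

Var(Z̄) = Var(Z_i)/n = 106/1176 = 0.090136.
Chebyshev: Pr(|Z̄ − 5| ≥ 1.98) ≤ Var(Z̄)/(1.98)² = 106/(1176·1.98²) = 0.0230.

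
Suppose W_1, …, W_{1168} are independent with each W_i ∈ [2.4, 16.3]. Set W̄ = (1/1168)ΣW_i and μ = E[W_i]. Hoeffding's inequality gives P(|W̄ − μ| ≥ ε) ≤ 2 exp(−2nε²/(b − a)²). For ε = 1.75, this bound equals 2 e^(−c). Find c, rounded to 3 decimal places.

37.027

c = 2nε²/(b − a)² = 2·1168·1.75² / 13.9² = 37.0271.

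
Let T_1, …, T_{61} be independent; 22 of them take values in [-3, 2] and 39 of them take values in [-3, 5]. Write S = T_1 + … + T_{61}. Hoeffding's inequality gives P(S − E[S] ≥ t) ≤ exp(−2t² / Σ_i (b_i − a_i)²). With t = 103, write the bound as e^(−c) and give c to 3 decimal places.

6.966

Σ(b_i − a_i)² = 22·5² + 39·8² = 3046.
c = 2t² / 3046 = 2·103² / 3046 = 6.9659.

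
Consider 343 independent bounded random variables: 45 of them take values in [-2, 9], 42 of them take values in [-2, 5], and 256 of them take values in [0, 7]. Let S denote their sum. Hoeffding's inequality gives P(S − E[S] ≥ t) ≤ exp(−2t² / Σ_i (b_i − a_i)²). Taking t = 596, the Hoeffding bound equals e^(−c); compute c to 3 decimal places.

35.438

Σ(b_i − a_i)² = 45·11² + 42·7² + 256·7² = 20047.
c = 2t² / 20047 = 2·596² / 20047 = 35.4383.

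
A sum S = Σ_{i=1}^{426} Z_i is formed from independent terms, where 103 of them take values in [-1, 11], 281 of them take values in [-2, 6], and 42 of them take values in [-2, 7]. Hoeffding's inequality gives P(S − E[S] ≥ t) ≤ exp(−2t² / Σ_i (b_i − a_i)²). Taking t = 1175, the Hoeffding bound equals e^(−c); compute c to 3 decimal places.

Σ(b_i − a_i)² = 103·12² + 281·8² + 42·9² = 36218.
c = 2t² / 36218 = 2·1175² / 36218 = 76.2397.

76.240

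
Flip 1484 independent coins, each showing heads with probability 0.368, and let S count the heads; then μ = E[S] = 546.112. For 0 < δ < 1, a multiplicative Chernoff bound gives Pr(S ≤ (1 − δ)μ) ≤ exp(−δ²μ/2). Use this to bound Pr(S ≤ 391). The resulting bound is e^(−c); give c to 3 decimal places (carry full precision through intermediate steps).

Write 391 = (1 − δ)μ, so δ = 1 − 391/546.112 = 0.2840296…
Then the exponent is δ²μ/2 = (μ − 391)²/(2μ) = 22.028204.

22.028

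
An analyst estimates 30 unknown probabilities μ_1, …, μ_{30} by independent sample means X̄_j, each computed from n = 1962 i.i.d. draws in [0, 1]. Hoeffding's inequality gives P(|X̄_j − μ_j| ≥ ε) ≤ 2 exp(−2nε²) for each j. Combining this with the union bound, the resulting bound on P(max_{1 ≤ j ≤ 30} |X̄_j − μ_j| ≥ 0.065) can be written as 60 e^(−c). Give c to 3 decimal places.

16.579

Union bound over the 30 events: P(max_{1 ≤ j ≤ 30} |X̄_j − μ_j| ≥ 0.065) ≤ 30·2·exp(−2nε²) = 60 exp(−2·1962·0.065²).
So c = 2·1962·0.065² = 16.5789.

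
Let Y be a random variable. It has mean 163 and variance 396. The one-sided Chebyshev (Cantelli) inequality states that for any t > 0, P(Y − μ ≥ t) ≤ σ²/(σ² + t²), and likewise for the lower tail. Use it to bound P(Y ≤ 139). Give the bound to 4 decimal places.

0.4074

Here σ² = 396 and t = 24, so σ² + t² = 972.
Cantelli's bound: 396/972 = 0.4074.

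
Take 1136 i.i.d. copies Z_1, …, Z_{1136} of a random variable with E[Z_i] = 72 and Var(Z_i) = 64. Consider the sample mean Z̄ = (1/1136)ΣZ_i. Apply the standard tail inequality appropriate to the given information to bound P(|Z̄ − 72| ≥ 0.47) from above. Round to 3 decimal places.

With mean and variance of each term known, Chebyshev's inequality bounds the deviation of the sum (or sample mean).
Var(Z̄) = Var(Z_i)/n = 64/1136 = 0.056338.
Chebyshev: P(|Z̄ − 72| ≥ 0.47) ≤ Var(Z̄)/(0.47)² = 64/(1136·0.47²) = 0.2550.

0.255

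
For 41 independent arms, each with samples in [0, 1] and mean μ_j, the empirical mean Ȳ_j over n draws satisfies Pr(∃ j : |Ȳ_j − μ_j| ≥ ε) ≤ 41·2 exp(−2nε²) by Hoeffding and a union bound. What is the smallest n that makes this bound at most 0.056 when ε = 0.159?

145

Need 2·41·exp(−2nε²) ≤ 0.056, i.e. exp(−2nε²) ≤ 0.056/82.
So 2nε² ≥ ln(82/0.056) = 7.289123.
Hence n ≥ 7.289123/(2·0.159²) = 144.162.
The smallest integer n is 145.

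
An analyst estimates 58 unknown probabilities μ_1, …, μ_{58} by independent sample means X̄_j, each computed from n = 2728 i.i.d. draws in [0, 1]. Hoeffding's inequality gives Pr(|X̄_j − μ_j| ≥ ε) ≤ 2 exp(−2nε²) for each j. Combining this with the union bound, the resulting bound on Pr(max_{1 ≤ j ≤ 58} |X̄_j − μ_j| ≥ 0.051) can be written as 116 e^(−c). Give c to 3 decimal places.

14.191

Union bound over the 58 events: Pr(max_{1 ≤ j ≤ 58} |X̄_j − μ_j| ≥ 0.051) ≤ 58·2·exp(−2nε²) = 116 exp(−2·2728·0.051²).
So c = 2·2728·0.051² = 14.1911.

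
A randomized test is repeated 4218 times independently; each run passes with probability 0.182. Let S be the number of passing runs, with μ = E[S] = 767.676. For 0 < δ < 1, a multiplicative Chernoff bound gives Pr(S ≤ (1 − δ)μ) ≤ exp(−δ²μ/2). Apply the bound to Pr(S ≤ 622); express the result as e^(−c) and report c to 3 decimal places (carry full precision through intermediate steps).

13.822

Write 622 = (1 − δ)μ, so δ = 1 − 622/767.676 = 0.1897623…
Then the exponent is δ²μ/2 = (μ − 622)²/(2μ) = 13.821910.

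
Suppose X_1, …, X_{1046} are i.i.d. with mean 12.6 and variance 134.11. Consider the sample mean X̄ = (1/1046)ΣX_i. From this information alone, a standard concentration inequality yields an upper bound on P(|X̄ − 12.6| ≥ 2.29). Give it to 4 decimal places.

0.0244

With mean and variance of each term known, Chebyshev's inequality bounds the deviation of the sum (or sample mean).
Var(X̄) = Var(X_i)/n = 134.11/1046 = 0.12821.
Chebyshev: P(|X̄ − 12.6| ≥ 2.29) ≤ Var(X̄)/(2.29)² = 134.11/(1046·2.29²) = 0.0244.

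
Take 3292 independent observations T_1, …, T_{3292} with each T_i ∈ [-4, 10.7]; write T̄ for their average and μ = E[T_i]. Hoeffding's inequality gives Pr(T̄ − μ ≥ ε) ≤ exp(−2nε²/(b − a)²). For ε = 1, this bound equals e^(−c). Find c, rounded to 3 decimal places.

30.469

c = 2nε²/(b − a)² = 2·3292·1² / 14.7² = 30.4688.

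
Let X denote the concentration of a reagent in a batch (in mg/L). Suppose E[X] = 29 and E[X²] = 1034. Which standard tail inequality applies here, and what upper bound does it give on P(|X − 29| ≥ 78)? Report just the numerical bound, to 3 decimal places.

The first two moments determine the variance, so Chebyshev's inequality is the sharpest standard bound available.
Var(X) = E[X²] − (E[X])² = 1034 − 841 = 193.
Chebyshev's inequality: P(|X − μ| ≥ t) ≤ Var(X)/t² = 193/6084 = 0.0317.

0.032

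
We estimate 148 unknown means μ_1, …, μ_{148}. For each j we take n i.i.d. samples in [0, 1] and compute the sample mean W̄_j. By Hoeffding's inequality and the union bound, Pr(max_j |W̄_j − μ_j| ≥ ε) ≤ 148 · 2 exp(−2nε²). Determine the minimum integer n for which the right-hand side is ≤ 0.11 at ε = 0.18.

Need 2·148·exp(−2nε²) ≤ 0.11, i.e. exp(−2nε²) ≤ 0.11/296.
So 2nε² ≥ ln(296/0.11) = 7.897634.
Hence n ≥ 7.897634/(2·0.18²) = 121.877.
The smallest integer n is 122.

122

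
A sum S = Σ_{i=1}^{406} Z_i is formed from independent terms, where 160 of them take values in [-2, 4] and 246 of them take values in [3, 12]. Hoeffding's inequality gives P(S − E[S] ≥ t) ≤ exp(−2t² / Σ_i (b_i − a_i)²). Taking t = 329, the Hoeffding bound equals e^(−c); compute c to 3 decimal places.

Σ(b_i − a_i)² = 160·6² + 246·9² = 25686.
c = 2t² / 25686 = 2·329² / 25686 = 8.4280.

8.428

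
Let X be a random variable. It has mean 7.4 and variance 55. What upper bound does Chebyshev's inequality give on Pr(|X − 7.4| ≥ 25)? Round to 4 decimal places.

0.0880

Chebyshev: Pr(|X − μ| ≥ t) ≤ Var(X)/t².
Bound = 55 / 625 = 0.0880.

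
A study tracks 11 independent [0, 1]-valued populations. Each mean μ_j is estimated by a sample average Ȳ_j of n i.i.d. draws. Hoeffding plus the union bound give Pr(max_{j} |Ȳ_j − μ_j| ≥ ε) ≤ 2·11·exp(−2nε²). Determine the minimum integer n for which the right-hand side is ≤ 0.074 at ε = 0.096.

Need 2·11·exp(−2nε²) ≤ 0.074, i.e. exp(−2nε²) ≤ 0.074/22.
So 2nε² ≥ ln(22/0.074) = 5.694733.
Hence n ≥ 5.694733/(2·0.096²) = 308.959.
The smallest integer n is 309.

309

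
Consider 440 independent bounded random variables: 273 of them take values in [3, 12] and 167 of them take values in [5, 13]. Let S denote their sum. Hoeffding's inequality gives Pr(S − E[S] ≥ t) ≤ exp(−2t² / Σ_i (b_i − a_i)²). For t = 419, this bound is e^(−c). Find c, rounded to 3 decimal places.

Σ(b_i − a_i)² = 273·9² + 167·8² = 32801.
c = 2t² / 32801 = 2·419² / 32801 = 10.7046.

10.705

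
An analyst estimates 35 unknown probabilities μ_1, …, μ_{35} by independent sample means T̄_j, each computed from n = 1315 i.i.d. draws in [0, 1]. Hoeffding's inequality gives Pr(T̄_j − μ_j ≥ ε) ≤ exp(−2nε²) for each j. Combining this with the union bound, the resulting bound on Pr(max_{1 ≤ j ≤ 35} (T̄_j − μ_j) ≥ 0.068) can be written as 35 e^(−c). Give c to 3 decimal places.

Union bound over the 35 events: Pr(max_{1 ≤ j ≤ 35} (T̄_j − μ_j) ≥ 0.068) ≤ 35·exp(−2nε²) = 35 exp(−2·1315·0.068²).
So c = 2·1315·0.068² = 12.1611.

12.161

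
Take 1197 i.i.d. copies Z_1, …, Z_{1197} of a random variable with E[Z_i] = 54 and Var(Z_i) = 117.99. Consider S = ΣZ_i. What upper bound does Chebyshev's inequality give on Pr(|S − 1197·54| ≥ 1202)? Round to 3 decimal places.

Var(S) = n·Var(Z_i) = 1197·117.99 = 141234.03.
Chebyshev: Pr(|S − 1197·54| ≥ 1202) ≤ Var(S)/1202² = 141234.03/1444804 = 0.0978.

0.098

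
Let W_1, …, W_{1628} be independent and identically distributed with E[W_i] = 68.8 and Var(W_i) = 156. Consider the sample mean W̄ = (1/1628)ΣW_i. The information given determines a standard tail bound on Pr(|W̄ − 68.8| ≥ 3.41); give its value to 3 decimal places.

With mean and variance of each term known, Chebyshev's inequality bounds the deviation of the sum (or sample mean).
Var(W̄) = Var(W_i)/n = 156/1628 = 0.095823.
Chebyshev: Pr(|W̄ − 68.8| ≥ 3.41) ≤ Var(W̄)/(3.41)² = 156/(1628·3.41²) = 0.0082.

0.008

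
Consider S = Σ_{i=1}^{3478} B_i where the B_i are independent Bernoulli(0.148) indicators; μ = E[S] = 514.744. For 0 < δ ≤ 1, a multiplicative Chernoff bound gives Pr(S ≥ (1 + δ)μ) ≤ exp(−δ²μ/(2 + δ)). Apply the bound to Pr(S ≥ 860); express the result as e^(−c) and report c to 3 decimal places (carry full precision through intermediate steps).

Write 860 = (1 + δ)μ, so δ = 860/514.744 − 1 = 0.6707334…
Then the exponent is δ²μ/(2 + δ) = (860 − μ)² / (μ·(2 + δ)) = 86.708293.

86.708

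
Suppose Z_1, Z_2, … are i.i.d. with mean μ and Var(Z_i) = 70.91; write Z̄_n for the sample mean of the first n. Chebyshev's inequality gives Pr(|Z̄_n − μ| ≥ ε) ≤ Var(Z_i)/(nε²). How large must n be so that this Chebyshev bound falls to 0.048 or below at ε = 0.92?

Require 70.91/(n·0.92²) ≤ 0.048, i.e. n ≥ 70.91/(0.048·0.92²) = 1745.382.
The smallest integer n is 1746.

1746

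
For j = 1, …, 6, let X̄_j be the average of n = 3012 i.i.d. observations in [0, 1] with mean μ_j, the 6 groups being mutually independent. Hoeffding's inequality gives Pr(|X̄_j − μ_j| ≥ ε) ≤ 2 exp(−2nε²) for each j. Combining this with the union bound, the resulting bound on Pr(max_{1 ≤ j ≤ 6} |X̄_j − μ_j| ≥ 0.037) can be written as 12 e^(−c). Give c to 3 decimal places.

Union bound over the 6 events: Pr(max_{1 ≤ j ≤ 6} |X̄_j − μ_j| ≥ 0.037) ≤ 6·2·exp(−2nε²) = 12 exp(−2·3012·0.037²).
So c = 2·3012·0.037² = 8.2469.

8.247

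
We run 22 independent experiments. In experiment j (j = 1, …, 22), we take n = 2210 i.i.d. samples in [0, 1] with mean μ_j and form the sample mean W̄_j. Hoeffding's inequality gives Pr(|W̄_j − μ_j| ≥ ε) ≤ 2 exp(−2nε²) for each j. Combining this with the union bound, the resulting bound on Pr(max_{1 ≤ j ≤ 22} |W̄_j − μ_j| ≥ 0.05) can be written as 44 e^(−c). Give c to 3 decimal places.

Union bound over the 22 events: Pr(max_{1 ≤ j ≤ 22} |W̄_j − μ_j| ≥ 0.05) ≤ 22·2·exp(−2nε²) = 44 exp(−2·2210·0.05²).
So c = 2·2210·0.05² = 11.0500.

11.050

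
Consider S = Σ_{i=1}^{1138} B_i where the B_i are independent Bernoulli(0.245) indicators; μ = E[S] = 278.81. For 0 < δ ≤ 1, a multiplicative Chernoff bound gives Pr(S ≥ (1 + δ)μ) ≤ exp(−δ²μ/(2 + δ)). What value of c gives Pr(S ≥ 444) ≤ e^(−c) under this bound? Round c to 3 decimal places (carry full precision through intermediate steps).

Write 444 = (1 + δ)μ, so δ = 444/278.81 − 1 = 0.5924823…
Then the exponent is δ²μ/(2 + δ) = (444 − μ)² / (μ·(2 + δ)) = 37.752295.

37.752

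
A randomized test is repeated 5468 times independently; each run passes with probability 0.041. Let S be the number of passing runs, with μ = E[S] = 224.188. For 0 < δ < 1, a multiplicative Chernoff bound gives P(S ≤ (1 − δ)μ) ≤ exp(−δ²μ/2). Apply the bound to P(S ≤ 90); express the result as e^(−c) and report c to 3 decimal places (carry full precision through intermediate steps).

Write 90 = (1 − δ)μ, so δ = 1 − 90/224.188 = 0.5985512…
Then the exponent is δ²μ/2 = (μ − 90)²/(2μ) = 40.159195.

40.159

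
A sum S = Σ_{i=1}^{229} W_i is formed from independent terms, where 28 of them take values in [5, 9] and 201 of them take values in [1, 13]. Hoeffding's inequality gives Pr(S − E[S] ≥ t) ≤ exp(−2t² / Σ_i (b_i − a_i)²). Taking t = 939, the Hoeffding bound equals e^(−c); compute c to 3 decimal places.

Σ(b_i − a_i)² = 28·4² + 201·12² = 29392.
c = 2t² / 29392 = 2·939² / 29392 = 59.9973.

59.997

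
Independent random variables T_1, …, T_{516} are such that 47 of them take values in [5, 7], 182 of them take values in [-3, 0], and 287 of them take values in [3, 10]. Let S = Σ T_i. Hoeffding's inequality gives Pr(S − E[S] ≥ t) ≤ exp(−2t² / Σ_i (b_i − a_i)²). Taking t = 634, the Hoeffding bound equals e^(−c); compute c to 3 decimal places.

50.596

Σ(b_i − a_i)² = 47·2² + 182·3² + 287·7² = 15889.
c = 2t² / 15889 = 2·634² / 15889 = 50.5955.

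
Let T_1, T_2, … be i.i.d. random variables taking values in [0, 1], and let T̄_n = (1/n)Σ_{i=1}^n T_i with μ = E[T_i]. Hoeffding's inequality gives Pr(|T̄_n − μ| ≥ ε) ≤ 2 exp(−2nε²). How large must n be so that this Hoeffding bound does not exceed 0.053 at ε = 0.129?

Require 2·exp(−2nε²) ≤ 0.053, i.e. 2nε² ≥ ln(2/0.053) = 3.630611.
So n ≥ 3.630611 / (2·0.129²) = 109.086.
The smallest integer n is 110.

110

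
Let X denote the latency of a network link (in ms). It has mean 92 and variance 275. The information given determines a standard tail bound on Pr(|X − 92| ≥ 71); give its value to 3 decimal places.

0.055

Mean and variance are known, so Chebyshev's inequality applies.
Chebyshev: Pr(|X − μ| ≥ t) ≤ Var(X)/t².
Bound = 275 / 5041 = 0.0546.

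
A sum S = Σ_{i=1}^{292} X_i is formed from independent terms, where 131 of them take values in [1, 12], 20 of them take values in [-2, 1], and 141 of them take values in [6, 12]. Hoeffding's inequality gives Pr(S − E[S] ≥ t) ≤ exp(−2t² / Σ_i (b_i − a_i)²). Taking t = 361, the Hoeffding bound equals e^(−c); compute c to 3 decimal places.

Σ(b_i − a_i)² = 131·11² + 20·3² + 141·6² = 21107.
c = 2t² / 21107 = 2·361² / 21107 = 12.3486.

12.349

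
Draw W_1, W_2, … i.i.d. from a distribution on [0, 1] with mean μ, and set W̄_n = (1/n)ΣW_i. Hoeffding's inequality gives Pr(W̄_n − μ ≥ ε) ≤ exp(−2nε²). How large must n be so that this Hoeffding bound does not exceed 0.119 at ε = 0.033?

978

Require exp(−2nε²) ≤ 0.119, i.e. 2nε² ≥ ln(1/0.119) = 2.128632.
So n ≥ 2.128632 / (2·0.033²) = 977.333.
The smallest integer n is 978.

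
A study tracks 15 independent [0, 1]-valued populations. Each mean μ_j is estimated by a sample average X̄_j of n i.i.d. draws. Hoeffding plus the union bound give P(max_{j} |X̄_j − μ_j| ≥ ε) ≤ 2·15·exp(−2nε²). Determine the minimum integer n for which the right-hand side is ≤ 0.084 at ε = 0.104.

Need 2·15·exp(−2nε²) ≤ 0.084, i.e. exp(−2nε²) ≤ 0.084/30.
So 2nε² ≥ ln(30/0.084) = 5.878136.
Hence n ≥ 5.878136/(2·0.104²) = 271.733.
The smallest integer n is 272.

272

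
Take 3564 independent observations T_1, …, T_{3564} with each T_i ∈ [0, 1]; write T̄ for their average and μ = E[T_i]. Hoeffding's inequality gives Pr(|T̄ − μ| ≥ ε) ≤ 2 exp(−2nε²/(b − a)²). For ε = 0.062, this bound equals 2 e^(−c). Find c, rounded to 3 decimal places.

c = 2nε²/(b − a)² = 2·3564·0.062² / 1² = 27.4000.

27.400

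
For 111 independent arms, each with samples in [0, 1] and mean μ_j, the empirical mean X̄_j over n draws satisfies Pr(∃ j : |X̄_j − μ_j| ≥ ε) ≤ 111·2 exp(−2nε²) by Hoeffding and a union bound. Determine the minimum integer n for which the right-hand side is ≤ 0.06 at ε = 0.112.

328

Need 2·111·exp(−2nε²) ≤ 0.06, i.e. exp(−2nε²) ≤ 0.06/222.
So 2nε² ≥ ln(222/0.06) = 8.216088.
Hence n ≥ 8.216088/(2·0.112²) = 327.491.
The smallest integer n is 328.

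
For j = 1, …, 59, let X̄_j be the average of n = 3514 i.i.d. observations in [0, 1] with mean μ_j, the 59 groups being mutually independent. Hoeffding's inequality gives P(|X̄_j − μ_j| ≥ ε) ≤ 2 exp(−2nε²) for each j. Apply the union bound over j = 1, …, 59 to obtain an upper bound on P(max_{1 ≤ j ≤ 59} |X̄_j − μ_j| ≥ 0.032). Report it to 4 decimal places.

Per-experiment Hoeffding bound: 2·exp(−2·3514·0.032²) = 2·exp(−7.19667) = 0.0014981.
Union bound over 59 events: 59·0.0014981 = 0.08839.

0.0884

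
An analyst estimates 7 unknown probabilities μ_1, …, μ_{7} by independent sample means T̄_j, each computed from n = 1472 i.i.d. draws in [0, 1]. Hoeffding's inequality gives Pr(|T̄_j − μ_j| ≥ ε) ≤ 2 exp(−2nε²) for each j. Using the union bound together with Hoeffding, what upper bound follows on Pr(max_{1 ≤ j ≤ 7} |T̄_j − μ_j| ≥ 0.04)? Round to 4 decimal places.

0.1260

Per-experiment Hoeffding bound: 2·exp(−2·1472·0.04²) = 2·exp(−4.71040) = 0.018002.
Union bound over 7 events: 7·0.018002 = 0.12602.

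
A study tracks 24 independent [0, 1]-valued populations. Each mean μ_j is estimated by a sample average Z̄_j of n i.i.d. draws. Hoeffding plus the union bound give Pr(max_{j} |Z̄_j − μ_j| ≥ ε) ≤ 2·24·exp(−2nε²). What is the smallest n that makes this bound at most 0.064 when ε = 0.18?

103

Need 2·24·exp(−2nε²) ≤ 0.064, i.e. exp(−2nε²) ≤ 0.064/48.
So 2nε² ≥ ln(48/0.064) = 6.620073.
Hence n ≥ 6.620073/(2·0.18²) = 102.162.
The smallest integer n is 103.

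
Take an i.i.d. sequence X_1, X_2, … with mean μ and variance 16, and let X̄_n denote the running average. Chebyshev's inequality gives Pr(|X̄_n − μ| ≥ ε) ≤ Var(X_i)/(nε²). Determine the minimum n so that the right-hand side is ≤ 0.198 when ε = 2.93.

10

Require 16/(n·2.93²) ≤ 0.198, i.e. n ≥ 16/(0.198·2.93²) = 9.413.
The smallest integer n is 10.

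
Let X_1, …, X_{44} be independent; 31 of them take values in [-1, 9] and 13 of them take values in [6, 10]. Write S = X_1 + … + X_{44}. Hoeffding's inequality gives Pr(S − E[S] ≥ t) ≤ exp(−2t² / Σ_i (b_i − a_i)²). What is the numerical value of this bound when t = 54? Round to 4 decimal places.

0.1715

Σ(b_i − a_i)² = 31·10² + 13·4² = 3308.
Exponent = 2·54² / 3308 = 1.76300.
Bound = exp(−1.76300) = 0.17153.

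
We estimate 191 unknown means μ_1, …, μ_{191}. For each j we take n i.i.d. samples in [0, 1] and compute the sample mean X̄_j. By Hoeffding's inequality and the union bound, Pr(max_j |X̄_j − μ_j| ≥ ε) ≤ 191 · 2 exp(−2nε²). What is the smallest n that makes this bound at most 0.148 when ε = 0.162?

Need 2·191·exp(−2nε²) ≤ 0.148, i.e. exp(−2nε²) ≤ 0.148/382.
So 2nε² ≥ ln(382/0.148) = 7.855964.
Hence n ≥ 7.855964/(2·0.162²) = 149.672.
The smallest integer n is 150.

150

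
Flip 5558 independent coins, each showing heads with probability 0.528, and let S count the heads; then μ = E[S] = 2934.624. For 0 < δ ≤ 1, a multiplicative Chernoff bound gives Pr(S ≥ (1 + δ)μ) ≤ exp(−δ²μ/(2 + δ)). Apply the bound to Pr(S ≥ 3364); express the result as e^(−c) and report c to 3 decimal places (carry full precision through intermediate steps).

Write 3364 = (1 + δ)μ, so δ = 3364/2934.624 − 1 = 0.1463138…
Then the exponent is δ²μ/(2 + δ) = (3364 − μ)² / (μ·(2 + δ)) = 29.270480.

29.270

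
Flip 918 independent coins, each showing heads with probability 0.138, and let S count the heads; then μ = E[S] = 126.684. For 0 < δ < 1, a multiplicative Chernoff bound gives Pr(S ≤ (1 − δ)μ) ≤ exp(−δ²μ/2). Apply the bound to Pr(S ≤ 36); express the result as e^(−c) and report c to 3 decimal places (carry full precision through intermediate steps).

Write 36 = (1 − δ)μ, so δ = 1 − 36/126.684 = 0.7158284…
Then the exponent is δ²μ/2 = (μ − 36)²/(2μ) = 32.457090.

32.457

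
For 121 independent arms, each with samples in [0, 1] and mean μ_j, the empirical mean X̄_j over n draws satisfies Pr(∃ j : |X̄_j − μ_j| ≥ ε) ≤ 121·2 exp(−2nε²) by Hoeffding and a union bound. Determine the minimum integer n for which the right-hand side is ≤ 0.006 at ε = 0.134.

Need 2·121·exp(−2nε²) ≤ 0.006, i.e. exp(−2nε²) ≤ 0.006/242.
So 2nε² ≥ ln(242/0.006) = 10.604934.
Hence n ≥ 10.604934/(2·0.134²) = 295.303.
The smallest integer n is 296.

296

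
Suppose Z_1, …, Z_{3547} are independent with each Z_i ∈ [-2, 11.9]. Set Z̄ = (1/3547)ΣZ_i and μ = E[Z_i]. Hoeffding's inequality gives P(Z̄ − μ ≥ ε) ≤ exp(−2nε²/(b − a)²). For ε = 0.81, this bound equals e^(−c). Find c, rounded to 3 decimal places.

c = 2nε²/(b − a)² = 2·3547·0.81² / 13.9² = 24.0897.

24.090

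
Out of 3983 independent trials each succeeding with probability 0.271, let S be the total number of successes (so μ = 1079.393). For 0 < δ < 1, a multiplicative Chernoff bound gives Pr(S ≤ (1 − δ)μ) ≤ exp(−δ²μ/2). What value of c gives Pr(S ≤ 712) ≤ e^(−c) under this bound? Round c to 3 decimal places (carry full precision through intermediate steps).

62.525

Write 712 = (1 − δ)μ, so δ = 1 − 712/1079.393 = 0.34037…
Then the exponent is δ²μ/2 = (μ − 712)²/(2μ) = 62.524778.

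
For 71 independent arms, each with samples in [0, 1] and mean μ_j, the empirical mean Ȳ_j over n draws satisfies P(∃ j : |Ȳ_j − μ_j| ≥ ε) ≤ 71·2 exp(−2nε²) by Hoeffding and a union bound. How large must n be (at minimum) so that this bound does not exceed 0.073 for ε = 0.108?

Need 2·71·exp(−2nε²) ≤ 0.073, i.e. exp(−2nε²) ≤ 0.073/142.
So 2nε² ≥ ln(142/0.073) = 7.573123.
Hence n ≥ 7.573123/(2·0.108²) = 324.637.
The smallest integer n is 325.

325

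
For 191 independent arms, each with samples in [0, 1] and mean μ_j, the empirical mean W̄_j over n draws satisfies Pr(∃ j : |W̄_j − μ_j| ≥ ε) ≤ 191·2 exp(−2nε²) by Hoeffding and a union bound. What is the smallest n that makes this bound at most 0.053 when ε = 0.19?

124

Need 2·191·exp(−2nε²) ≤ 0.053, i.e. exp(−2nε²) ≤ 0.053/382.
So 2nε² ≥ ln(382/0.053) = 8.882884.
Hence n ≥ 8.882884/(2·0.19²) = 123.032.
The smallest integer n is 124.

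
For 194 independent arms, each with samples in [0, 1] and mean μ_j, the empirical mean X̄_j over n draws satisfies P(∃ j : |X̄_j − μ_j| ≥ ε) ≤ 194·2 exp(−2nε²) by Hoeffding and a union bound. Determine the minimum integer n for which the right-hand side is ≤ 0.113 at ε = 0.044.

Need 2·194·exp(−2nε²) ≤ 0.113, i.e. exp(−2nε²) ≤ 0.113/388.
So 2nε² ≥ ln(388/0.113) = 8.141373.
Hence n ≥ 8.141373/(2·0.044²) = 2102.627.
The smallest integer n is 2103.

2103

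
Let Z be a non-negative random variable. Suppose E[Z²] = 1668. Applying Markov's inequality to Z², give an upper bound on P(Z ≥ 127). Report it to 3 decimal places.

Since Z ≥ 0, the event {Z ≥ 127} is the same as {Z² ≥ 16129}.
Markov's inequality applied to Z² gives P(Z² ≥ 16129) ≤ E[Z²]/16129 = 1668/16129 = 0.1034.

0.103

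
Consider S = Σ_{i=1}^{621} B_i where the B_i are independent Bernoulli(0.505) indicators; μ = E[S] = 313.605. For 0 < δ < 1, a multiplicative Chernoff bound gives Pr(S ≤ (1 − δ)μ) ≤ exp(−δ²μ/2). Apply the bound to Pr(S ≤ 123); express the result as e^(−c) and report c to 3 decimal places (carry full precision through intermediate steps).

57.924

Write 123 = (1 − δ)μ, so δ = 1 − 123/313.605 = 0.6077869…
Then the exponent is δ²μ/2 = (μ − 123)²/(2μ) = 57.923608.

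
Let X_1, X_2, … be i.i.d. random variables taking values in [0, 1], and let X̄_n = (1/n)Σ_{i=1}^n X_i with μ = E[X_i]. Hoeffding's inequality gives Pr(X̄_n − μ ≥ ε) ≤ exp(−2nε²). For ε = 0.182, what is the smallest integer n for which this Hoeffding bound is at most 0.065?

42

Require exp(−2nε²) ≤ 0.065, i.e. 2nε² ≥ ln(1/0.065) = 2.733368.
So n ≥ 2.733368 / (2·0.182²) = 41.260.
The smallest integer n is 42.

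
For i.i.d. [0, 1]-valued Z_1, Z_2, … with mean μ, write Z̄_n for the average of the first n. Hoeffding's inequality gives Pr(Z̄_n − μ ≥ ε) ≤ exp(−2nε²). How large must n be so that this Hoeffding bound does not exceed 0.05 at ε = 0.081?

229

Require exp(−2nε²) ≤ 0.05, i.e. 2nε² ≥ ln(1/0.05) = 2.995732.
So n ≥ 2.995732 / (2·0.081²) = 228.298.
The smallest integer n is 229.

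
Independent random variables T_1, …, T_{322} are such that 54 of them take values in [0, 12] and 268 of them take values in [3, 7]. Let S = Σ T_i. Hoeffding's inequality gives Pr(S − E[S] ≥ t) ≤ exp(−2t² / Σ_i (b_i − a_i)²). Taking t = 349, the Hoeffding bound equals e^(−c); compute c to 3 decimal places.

Σ(b_i − a_i)² = 54·12² + 268·4² = 12064.
c = 2t² / 12064 = 2·349² / 12064 = 20.1925.

20.192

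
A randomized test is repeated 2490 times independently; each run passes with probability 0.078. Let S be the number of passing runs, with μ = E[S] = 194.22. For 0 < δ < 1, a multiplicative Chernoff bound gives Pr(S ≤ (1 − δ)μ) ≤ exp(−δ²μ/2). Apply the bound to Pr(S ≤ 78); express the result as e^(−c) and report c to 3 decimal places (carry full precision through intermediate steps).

34.773

Write 78 = (1 − δ)μ, so δ = 1 − 78/194.22 = 0.5983936…
Then the exponent is δ²μ/2 = (μ − 78)²/(2μ) = 34.772651.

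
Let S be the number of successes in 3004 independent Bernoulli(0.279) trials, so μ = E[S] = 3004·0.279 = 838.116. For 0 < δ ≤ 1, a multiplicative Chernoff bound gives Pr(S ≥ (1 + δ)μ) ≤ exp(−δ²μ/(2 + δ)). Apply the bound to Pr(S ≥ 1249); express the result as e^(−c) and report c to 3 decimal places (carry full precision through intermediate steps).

Write 1249 = (1 + δ)μ, so δ = 1249/838.116 − 1 = 0.4902472…
Then the exponent is δ²μ/(2 + δ) = (1249 − μ)² / (μ·(2 + δ)) = 80.889448.

80.889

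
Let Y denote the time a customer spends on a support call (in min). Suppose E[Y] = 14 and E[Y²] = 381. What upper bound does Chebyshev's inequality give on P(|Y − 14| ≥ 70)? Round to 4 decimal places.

Var(Y) = E[Y²] − (E[Y])² = 381 − 196 = 185.
Chebyshev's inequality: P(|Y − μ| ≥ t) ≤ Var(Y)/t² = 185/4900 = 0.0378.

0.0378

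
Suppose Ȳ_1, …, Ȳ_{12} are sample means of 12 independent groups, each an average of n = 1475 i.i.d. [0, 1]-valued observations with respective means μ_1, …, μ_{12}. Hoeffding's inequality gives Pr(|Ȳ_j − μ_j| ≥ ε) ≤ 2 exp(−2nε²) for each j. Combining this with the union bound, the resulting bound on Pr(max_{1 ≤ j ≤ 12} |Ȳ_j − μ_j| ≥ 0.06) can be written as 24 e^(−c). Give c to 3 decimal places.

10.620

Union bound over the 12 events: Pr(max_{1 ≤ j ≤ 12} |Ȳ_j − μ_j| ≥ 0.06) ≤ 12·2·exp(−2nε²) = 24 exp(−2·1475·0.06²).
So c = 2·1475·0.06² = 10.6200.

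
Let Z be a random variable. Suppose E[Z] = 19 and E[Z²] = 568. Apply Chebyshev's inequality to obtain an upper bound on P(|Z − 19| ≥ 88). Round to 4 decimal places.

Var(Z) = E[Z²] − (E[Z])² = 568 − 361 = 207.
Chebyshev's inequality: P(|Z − μ| ≥ t) ≤ Var(Z)/t² = 207/7744 = 0.0267.

0.0267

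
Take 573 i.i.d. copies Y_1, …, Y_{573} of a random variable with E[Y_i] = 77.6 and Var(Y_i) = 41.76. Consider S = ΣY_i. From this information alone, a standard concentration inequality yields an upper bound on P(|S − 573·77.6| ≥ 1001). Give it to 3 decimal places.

With mean and variance of each term known, Chebyshev's inequality bounds the deviation of the sum (or sample mean).
Var(S) = n·Var(Y_i) = 573·41.76 = 23928.48.
Chebyshev: P(|S − 573·77.6| ≥ 1001) ≤ Var(S)/1001² = 23928.48/1002001 = 0.0239.

0.024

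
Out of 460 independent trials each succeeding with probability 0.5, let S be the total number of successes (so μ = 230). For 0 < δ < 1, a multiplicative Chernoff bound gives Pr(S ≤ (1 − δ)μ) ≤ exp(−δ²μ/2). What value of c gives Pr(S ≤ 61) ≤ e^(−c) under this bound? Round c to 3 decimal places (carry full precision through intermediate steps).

Write 61 = (1 − δ)μ, so δ = 1 − 61/230 = 0.7347826…
Then the exponent is δ²μ/2 = (μ − 61)²/(2μ) = 62.089130.

62.089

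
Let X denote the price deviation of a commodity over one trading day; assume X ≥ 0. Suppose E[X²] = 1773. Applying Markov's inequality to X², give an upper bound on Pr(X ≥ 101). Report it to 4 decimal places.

0.1738

Since X ≥ 0, the event {X ≥ 101} is the same as {X² ≥ 10201}.
Markov's inequality applied to X² gives Pr(X² ≥ 10201) ≤ E[X²]/10201 = 1773/10201 = 0.1738.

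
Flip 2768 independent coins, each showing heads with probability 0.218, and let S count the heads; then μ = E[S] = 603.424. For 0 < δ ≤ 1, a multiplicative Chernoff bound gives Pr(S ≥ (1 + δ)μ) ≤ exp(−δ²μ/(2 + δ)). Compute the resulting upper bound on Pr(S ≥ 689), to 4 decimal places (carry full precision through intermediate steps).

Write 689 = (1 + δ)μ, so δ = 689/603.424 − 1 = 0.1418174…
Then the exponent is δ²μ/(2 + δ) = (689 − μ)² / (μ·(2 + δ)) = 5.666292.
Bound = exp(−5.666292) = 0.00346.

0.0035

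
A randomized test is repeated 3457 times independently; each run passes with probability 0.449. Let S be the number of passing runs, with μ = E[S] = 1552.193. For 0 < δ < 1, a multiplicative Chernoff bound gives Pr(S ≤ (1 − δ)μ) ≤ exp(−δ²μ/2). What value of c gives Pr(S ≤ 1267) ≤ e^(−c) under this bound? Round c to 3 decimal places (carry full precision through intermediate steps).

26.200

Write 1267 = (1 − δ)μ, so δ = 1 − 1267/1552.193 = 0.1837355…
Then the exponent is δ²μ/2 = (μ − 1267)²/(2μ) = 26.200043.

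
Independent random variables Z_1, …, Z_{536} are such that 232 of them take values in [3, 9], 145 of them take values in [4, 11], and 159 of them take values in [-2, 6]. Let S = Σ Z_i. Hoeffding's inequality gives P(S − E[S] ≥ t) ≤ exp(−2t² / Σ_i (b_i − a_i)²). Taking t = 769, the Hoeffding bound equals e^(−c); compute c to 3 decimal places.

46.141

Σ(b_i − a_i)² = 232·6² + 145·7² + 159·8² = 25633.
c = 2t² / 25633 = 2·769² / 25633 = 46.1406.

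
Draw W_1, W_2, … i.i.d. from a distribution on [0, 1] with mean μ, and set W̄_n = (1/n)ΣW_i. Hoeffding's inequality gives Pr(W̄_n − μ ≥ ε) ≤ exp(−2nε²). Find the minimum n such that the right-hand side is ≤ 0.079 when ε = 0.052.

470

Require exp(−2nε²) ≤ 0.079, i.e. 2nε² ≥ ln(1/0.079) = 2.538307.
So n ≥ 2.538307 / (2·0.052²) = 469.362.
The smallest integer n is 470.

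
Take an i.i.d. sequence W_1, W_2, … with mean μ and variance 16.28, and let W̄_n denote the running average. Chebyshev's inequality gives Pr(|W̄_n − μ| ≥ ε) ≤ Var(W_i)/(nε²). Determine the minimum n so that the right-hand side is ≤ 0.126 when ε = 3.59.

11

Require 16.28/(n·3.59²) ≤ 0.126, i.e. n ≥ 16.28/(0.126·3.59²) = 10.025.
The smallest integer n is 11.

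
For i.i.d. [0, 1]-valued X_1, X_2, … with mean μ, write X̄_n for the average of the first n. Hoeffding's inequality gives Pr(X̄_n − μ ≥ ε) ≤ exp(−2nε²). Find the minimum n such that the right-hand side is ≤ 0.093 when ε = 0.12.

Require exp(−2nε²) ≤ 0.093, i.e. 2nε² ≥ ln(1/0.093) = 2.375156.
So n ≥ 2.375156 / (2·0.12²) = 82.471.
The smallest integer n is 83.

83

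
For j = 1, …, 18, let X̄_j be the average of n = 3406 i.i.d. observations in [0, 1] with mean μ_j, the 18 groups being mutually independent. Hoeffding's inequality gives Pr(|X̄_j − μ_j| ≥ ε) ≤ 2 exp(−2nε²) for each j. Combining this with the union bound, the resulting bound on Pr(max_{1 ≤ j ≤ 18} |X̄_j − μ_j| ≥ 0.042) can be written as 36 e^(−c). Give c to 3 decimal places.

Union bound over the 18 events: Pr(max_{1 ≤ j ≤ 18} |X̄_j − μ_j| ≥ 0.042) ≤ 18·2·exp(−2nε²) = 36 exp(−2·3406·0.042²).
So c = 2·3406·0.042² = 12.0164.

12.016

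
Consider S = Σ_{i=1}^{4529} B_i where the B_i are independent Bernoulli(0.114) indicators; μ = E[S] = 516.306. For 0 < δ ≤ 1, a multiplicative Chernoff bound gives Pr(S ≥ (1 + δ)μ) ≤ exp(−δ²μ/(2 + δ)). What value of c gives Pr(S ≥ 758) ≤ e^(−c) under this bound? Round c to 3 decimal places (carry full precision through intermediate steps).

Write 758 = (1 + δ)μ, so δ = 758/516.306 − 1 = 0.4681216…
Then the exponent is δ²μ/(2 + δ) = (758 − μ)² / (μ·(2 + δ)) = 45.841415.

45.841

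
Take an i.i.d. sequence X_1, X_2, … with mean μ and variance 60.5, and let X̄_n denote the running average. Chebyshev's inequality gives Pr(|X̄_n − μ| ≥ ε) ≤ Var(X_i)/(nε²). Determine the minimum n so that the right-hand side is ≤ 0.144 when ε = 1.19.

297

Require 60.5/(n·1.19²) ≤ 0.144, i.e. n ≥ 60.5/(0.144·1.19²) = 296.687.
The smallest integer n is 297.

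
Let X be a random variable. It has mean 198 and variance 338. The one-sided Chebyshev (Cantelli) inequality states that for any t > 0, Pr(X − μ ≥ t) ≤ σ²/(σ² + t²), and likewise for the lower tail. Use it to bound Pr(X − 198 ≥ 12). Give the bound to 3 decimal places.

Here σ² = 338 and t = 12, so σ² + t² = 482.
Cantelli's bound: 338/482 = 0.7012.

0.701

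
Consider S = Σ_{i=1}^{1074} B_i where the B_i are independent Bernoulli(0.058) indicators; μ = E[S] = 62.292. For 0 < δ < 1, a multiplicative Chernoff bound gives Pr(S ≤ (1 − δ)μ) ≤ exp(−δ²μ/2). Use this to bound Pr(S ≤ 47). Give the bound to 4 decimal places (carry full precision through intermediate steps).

0.1530

Write 47 = (1 − δ)μ, so δ = 1 − 47/62.292 = 0.245489…
Then the exponent is δ²μ/2 = (μ − 47)²/(2μ) = 1.877009.
Bound = exp(−1.877009) = 0.15305.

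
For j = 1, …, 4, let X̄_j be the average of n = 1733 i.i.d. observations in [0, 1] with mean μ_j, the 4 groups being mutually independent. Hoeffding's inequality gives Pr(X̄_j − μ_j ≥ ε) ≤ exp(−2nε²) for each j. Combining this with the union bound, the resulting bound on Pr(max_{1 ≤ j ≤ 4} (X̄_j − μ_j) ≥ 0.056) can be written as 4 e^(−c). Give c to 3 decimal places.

Union bound over the 4 events: Pr(max_{1 ≤ j ≤ 4} (X̄_j − μ_j) ≥ 0.056) ≤ 4·exp(−2nε²) = 4 exp(−2·1733·0.056²).
So c = 2·1733·0.056² = 10.8694.

10.869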